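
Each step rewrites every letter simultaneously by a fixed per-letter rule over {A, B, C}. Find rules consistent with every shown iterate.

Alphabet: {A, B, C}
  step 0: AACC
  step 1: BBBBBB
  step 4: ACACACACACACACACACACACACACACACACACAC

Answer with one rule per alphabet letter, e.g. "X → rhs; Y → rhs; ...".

  step 0 ⇒ step 1: AACC ⇒ BB·BB·B·B
    A ↦ BB
    C ↦ B
    B ↦ AC  (constrained at step 1)

A->BB, B->AC, C->B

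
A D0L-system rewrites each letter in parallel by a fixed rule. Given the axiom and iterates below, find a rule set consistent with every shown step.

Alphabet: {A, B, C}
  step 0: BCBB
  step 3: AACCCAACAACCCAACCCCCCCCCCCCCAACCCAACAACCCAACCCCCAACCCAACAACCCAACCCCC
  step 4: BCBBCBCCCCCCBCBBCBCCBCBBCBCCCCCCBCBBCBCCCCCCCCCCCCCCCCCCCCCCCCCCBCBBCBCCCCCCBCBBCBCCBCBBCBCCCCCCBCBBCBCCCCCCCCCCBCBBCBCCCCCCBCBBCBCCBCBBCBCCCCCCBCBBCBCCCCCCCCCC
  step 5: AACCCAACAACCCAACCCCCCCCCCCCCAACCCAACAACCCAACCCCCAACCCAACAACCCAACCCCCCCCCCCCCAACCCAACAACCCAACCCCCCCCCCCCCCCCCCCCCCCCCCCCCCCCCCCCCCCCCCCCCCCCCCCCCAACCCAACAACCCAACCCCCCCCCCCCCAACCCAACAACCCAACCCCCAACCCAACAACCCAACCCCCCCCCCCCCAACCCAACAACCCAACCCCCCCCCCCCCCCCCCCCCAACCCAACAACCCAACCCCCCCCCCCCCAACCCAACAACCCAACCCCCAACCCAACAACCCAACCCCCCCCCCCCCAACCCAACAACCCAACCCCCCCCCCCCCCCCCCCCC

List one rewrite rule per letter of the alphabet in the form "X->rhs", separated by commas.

A->BCB, B->AAC, C->CC

  step 4 ⇒ step 5: BCBBCBCCCCCCBCBBCBCCBCBBCBCCCCCCBCBBCBCCCCCCCCCCCCCCCCCCCCCCCCCCBCBBCBCCCCCCBCBBCBCCBCBBCBCCCCCCBCBBCBCCCCCCCCCCBCBBCBCCCCCCBCBBCBCCBCBBCBCCCCCCBCBBCBCCCCCCCCCC ⇒ AAC·CC·AAC·AAC·CC·AAC·CC·CC·CC·CC·CC·CC·AAC·CC·AAC·AAC·CC·AAC·CC·CC·AAC·CC·AAC·AAC·CC·AAC·CC·CC·CC·CC·CC·CC·AAC·CC·AAC·AAC·CC·AAC·CC·CC·CC·CC·CC·CC·CC·CC·CC·CC·CC·CC·CC·CC·CC·CC·CC·CC·CC·CC·CC·CC·CC·CC·CC·CC·AAC·CC·AAC·AAC·CC·AAC·CC·CC·CC·CC·CC·CC·AAC·CC·AAC·AAC·CC·AAC·CC·CC·AAC·CC·AAC·AAC·CC·AAC·CC·CC·CC·CC·CC·CC·AAC·CC·AAC·AAC·CC·AAC·CC·CC·CC·CC·CC·CC·CC·CC·CC·CC·AAC·CC·AAC·AAC·CC·AAC·CC·CC·CC·CC·CC·CC·AAC·CC·AAC·AAC·CC·AAC·CC·CC·AAC·CC·AAC·AAC·CC·AAC·CC·CC·CC·CC·CC·CC·AAC·CC·AAC·AAC·CC·AAC·CC·CC·CC·CC·CC·CC·CC·CC·CC·CC
    B ↦ AAC
    C ↦ CC
  step 3 ⇒ step 4: AACCCAACAACCCAACCCCCCCCCCCCCAACCCAACAACCCAACCCCCAACCCAACAACCCAACCCCC ⇒ BCB·BCB·CC·CC·CC·BCB·BCB·CC·BCB·BCB·CC·CC·CC·BCB·BCB·CC·CC·CC·CC·CC·CC·CC·CC·CC·CC·CC·CC·CC·BCB·BCB·CC·CC·CC·BCB·BCB·CC·BCB·BCB·CC·CC·CC·BCB·BCB·CC·CC·CC·CC·CC·BCB·BCB·CC·CC·CC·BCB·BCB·CC·BCB·BCB·CC·CC·CC·BCB·BCB·CC·CC·CC·CC·CC
    A ↦ BCB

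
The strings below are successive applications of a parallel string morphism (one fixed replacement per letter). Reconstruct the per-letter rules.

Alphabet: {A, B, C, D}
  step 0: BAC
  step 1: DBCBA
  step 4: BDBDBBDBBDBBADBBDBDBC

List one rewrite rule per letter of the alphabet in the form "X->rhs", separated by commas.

  step 0 ⇒ step 1: BAC ⇒ DB·C·BA
    A ↦ C
    B ↦ DB
    C ↦ BA
    D ↦ B  (constrained at step 1)

A->C, B->DB, C->BA, D->B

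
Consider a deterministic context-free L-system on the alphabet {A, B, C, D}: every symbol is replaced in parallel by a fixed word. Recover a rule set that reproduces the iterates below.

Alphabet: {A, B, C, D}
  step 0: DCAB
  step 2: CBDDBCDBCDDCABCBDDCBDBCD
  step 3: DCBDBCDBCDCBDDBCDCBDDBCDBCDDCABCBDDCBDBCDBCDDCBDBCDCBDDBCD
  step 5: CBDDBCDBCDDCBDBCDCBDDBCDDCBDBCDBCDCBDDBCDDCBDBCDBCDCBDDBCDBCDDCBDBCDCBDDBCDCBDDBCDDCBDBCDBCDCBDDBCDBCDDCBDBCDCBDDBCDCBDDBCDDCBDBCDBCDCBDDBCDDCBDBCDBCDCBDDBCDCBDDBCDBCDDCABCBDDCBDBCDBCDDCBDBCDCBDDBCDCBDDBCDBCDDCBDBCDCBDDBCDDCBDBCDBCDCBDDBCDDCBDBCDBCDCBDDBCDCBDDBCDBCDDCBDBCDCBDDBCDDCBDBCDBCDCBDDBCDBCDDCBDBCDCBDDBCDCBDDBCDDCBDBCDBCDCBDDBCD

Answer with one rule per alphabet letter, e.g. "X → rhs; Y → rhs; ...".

A->CAB, B->CBD, C->D, D->BCD

  step 2 ⇒ step 3: CBDDBCDBCDDCABCBDDCBDBCD ⇒ D·CBD·BCD·BCD·CBD·D·BCD·CBD·D·BCD·BCD·D·CAB·CBD·D·CBD·BCD·BCD·D·CBD·BCD·CBD·D·BCD
    A ↦ CAB
    B ↦ CBD
    C ↦ D
    D ↦ BCD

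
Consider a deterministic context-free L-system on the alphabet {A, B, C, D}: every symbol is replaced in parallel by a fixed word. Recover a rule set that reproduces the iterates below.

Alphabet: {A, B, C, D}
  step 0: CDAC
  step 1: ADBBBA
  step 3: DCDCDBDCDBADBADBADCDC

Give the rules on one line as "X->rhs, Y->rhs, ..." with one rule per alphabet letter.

A->BB, B->DC, C->A, D->DB

  step 0 ⇒ step 1: CDAC ⇒ A·DB·BB·A
    A ↦ BB
    C ↦ A
    D ↦ DB
    B ↦ DC  (constrained at step 1)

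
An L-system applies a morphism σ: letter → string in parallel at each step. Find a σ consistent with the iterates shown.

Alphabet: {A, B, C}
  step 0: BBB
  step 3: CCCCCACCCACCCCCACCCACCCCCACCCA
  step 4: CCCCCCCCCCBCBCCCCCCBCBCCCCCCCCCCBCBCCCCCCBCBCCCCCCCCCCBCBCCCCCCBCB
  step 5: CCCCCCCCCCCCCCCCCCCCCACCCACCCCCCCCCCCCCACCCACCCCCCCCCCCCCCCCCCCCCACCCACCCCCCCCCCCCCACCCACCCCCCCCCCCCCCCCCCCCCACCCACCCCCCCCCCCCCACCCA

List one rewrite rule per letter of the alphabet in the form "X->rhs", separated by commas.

A->BCB, B->CA, C->CC

  step 4 ⇒ step 5: CCCCCCCCCCBCBCCCCCCBCBCCCCCCCCCCBCBCCCCCCBCBCCCCCCCCCCBCBCCCCCCBCB ⇒ CC·CC·CC·CC·CC·CC·CC·CC·CC·CC·CA·CC·CA·CC·CC·CC·CC·CC·CC·CA·CC·CA·CC·CC·CC·CC·CC·CC·CC·CC·CC·CC·CA·CC·CA·CC·CC·CC·CC·CC·CC·CA·CC·CA·CC·CC·CC·CC·CC·CC·CC·CC·CC·CC·CA·CC·CA·CC·CC·CC·CC·CC·CC·CA·CC·CA
    B ↦ CA
    C ↦ CC
  step 3 ⇒ step 4: CCCCCACCCACCCCCACCCACCCCCACCCA ⇒ CC·CC·CC·CC·CC·BCB·CC·CC·CC·BCB·CC·CC·CC·CC·CC·BCB·CC·CC·CC·BCB·CC·CC·CC·CC·CC·BCB·CC·CC·CC·BCB
    A ↦ BCB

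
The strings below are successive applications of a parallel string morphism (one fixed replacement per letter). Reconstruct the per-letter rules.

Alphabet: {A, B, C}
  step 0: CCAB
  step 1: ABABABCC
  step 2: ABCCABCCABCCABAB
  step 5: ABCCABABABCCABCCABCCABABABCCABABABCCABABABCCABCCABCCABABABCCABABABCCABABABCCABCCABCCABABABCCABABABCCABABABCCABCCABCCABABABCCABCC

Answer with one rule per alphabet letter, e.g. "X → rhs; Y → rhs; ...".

  step 1 ⇒ step 2: ABABABCC ⇒ AB·CC·AB·CC·AB·CC·AB·AB
    A ↦ AB
    B ↦ CC
    C ↦ AB

A->AB, B->CC, C->AB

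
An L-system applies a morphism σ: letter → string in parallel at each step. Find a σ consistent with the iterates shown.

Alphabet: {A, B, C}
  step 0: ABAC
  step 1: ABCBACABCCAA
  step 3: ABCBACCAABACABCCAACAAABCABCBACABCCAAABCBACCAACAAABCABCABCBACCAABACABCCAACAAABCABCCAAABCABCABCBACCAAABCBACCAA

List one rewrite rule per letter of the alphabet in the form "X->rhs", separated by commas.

A->ABC, B->BAC, C->CAA

  step 0 ⇒ step 1: ABAC ⇒ ABC·BAC·ABC·CAA
    A ↦ ABC
    B ↦ BAC
    C ↦ CAA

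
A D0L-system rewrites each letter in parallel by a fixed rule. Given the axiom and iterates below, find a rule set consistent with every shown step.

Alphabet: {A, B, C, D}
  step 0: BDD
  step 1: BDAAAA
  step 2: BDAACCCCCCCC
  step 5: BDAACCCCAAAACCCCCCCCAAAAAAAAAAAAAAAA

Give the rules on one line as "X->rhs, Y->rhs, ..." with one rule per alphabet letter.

A->CC, B->BD, C->A, D->AA

  step 1 ⇒ step 2: BDAAAA ⇒ BD·AA·CC·CC·CC·CC
    A ↦ CC
    B ↦ BD
    D ↦ AA
    C ↦ A  (constrained at step 2)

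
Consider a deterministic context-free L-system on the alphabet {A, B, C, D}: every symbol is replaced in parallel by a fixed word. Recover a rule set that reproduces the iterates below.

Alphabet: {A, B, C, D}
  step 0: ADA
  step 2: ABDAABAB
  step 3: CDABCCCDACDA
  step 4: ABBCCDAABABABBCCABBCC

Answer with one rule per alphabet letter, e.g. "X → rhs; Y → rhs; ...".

A->C, B->DA, C->AB, D->BC

  step 3 ⇒ step 4: CDABCCCDACDA ⇒ AB·BC·C·DA·AB·AB·AB·BC·C·AB·BC·C
    A ↦ C
    B ↦ DA
    C ↦ AB
    D ↦ BC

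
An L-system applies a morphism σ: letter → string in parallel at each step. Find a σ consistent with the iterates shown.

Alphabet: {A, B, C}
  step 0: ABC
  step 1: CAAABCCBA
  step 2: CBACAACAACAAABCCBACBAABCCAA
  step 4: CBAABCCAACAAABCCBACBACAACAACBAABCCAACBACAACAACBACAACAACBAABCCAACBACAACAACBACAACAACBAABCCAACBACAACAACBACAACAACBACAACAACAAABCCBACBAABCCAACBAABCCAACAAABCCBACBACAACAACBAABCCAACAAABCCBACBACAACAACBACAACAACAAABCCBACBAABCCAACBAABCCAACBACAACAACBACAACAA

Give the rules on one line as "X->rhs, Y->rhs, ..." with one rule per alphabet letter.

  step 1 ⇒ step 2: CAAABCCBA ⇒ CBA·CAA·CAA·CAA·ABC·CBA·CBA·ABC·CAA
    A ↦ CAA
    B ↦ ABC
    C ↦ CBA

A->CAA, B->ABC, C->CBA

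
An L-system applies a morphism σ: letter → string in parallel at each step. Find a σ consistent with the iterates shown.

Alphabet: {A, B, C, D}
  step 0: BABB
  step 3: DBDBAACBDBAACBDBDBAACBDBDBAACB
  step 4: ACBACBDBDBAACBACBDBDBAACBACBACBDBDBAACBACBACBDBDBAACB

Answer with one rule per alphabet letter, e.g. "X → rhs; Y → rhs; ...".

A->DB, B->CB, C->AA, D->A

  step 3 ⇒ step 4: DBDBAACBDBAACBDBDBAACBDBDBAACB ⇒ A·CB·A·CB·DB·DB·AA·CB·A·CB·DB·DB·AA·CB·A·CB·A·CB·DB·DB·AA·CB·A·CB·A·CB·DB·DB·AA·CB
    A ↦ DB
    B ↦ CB
    C ↦ AA
    D ↦ A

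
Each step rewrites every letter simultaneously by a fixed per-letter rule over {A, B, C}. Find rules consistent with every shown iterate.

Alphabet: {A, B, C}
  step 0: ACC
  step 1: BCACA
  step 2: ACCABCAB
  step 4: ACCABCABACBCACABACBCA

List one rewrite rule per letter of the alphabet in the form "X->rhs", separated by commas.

A->B, B->AC, C->CA

  step 1 ⇒ step 2: BCACA ⇒ AC·CA·B·CA·B
    A ↦ B
    B ↦ AC
    C ↦ CA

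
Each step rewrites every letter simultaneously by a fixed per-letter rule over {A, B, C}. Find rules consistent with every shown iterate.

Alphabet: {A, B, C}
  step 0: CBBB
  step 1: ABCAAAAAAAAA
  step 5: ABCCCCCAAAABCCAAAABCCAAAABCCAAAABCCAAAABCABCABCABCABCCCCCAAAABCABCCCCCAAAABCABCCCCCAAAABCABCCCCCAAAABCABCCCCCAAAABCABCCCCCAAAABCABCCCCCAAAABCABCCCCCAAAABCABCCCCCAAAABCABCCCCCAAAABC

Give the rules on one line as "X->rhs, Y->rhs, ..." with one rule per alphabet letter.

A->C, B->AAA, C->ABC

  step 0 ⇒ step 1: CBBB ⇒ ABC·AAA·AAA·AAA
    B ↦ AAA
    C ↦ ABC
    A ↦ C  (constrained at step 1)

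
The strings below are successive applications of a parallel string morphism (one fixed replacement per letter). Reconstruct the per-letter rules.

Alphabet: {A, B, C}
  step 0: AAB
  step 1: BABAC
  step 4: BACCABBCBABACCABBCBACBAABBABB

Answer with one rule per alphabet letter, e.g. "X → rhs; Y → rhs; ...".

  step 0 ⇒ step 1: AAB ⇒ BA·BA·C
    A ↦ BA
    B ↦ C
    C ↦ ABB  (constrained at step 1)

A->BA, B->C, C->ABB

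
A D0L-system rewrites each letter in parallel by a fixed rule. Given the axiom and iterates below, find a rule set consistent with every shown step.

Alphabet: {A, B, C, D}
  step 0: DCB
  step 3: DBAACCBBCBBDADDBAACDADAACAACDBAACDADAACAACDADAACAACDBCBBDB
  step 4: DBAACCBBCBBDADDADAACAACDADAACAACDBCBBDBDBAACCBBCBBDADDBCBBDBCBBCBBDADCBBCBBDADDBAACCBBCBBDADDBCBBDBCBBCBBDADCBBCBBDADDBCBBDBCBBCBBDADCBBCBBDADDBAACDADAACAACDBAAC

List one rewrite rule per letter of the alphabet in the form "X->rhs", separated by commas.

  step 3 ⇒ step 4: DBAACCBBCBBDADDBAACDADAACAACDBAACDADAACAACDADAACAACDBCBBDB ⇒ DB·AAC·CBB·CBB·DAD·DAD·AAC·AAC·DAD·AAC·AAC·DB·CBB·DB·DB·AAC·CBB·CBB·DAD·DB·CBB·DB·CBB·CBB·DAD·CBB·CBB·DAD·DB·AAC·CBB·CBB·DAD·DB·CBB·DB·CBB·CBB·DAD·CBB·CBB·DAD·DB·CBB·DB·CBB·CBB·DAD·CBB·CBB·DAD·DB·AAC·DAD·AAC·AAC·DB·AAC
    A ↦ CBB
    B ↦ AAC
    C ↦ DAD
    D ↦ DB

A->CBB, B->AAC, C->DAD, D->DB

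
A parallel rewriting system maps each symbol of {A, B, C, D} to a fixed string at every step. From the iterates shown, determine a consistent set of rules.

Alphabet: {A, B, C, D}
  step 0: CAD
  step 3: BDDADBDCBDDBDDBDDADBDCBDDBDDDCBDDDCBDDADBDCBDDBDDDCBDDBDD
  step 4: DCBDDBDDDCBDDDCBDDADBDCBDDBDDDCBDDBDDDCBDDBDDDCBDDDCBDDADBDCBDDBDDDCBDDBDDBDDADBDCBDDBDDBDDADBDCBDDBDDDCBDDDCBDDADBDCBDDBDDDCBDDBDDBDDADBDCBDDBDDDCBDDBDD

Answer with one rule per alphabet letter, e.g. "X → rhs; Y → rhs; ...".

A->DC, B->DC, C->ADB, D->BDD

  step 3 ⇒ step 4: BDDADBDCBDDBDDBDDADBDCBDDBDDDCBDDDCBDDADBDCBDDBDDDCBDDBDD ⇒ DC·BDD·BDD·DC·BDD·DC·BDD·ADB·DC·BDD·BDD·DC·BDD·BDD·DC·BDD·BDD·DC·BDD·DC·BDD·ADB·DC·BDD·BDD·DC·BDD·BDD·BDD·ADB·DC·BDD·BDD·BDD·ADB·DC·BDD·BDD·DC·BDD·DC·BDD·ADB·DC·BDD·BDD·DC·BDD·BDD·BDD·ADB·DC·BDD·BDD·DC·BDD·BDD
    A ↦ DC
    B ↦ DC
    C ↦ ADB
    D ↦ BDD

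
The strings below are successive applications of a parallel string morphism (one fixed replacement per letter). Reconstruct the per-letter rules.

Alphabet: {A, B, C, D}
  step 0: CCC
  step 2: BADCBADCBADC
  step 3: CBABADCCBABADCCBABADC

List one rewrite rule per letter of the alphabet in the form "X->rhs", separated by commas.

A->BA, B->C, C->DC, D->BA

  step 2 ⇒ step 3: BADCBADCBADC ⇒ C·BA·BA·DC·C·BA·BA·DC·C·BA·BA·DC
    A ↦ BA
    B ↦ C
    C ↦ DC
    D ↦ BA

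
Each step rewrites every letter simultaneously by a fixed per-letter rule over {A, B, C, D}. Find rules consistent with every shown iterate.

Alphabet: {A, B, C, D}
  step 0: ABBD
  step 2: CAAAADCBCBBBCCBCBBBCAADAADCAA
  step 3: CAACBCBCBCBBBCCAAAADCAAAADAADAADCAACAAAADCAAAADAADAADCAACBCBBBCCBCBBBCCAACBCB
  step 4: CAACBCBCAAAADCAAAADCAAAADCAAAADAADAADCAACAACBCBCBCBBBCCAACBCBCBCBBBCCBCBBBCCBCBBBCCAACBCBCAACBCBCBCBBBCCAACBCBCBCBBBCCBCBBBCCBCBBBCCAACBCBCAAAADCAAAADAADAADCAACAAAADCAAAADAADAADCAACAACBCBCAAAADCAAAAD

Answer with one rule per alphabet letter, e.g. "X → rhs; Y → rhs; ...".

A->CB, B->AAD, C->CAA, D->BBC

  step 3 ⇒ step 4: CAACBCBCBCBBBCCAAAADCAAAADAADAADCAACAAAADCAAAADAADAADCAACBCBBBCCBCBBBCCAACBCB ⇒ CAA·CB·CB·CAA·AAD·CAA·AAD·CAA·AAD·CAA·AAD·AAD·AAD·CAA·CAA·CB·CB·CB·CB·BBC·CAA·CB·CB·CB·CB·BBC·CB·CB·BBC·CB·CB·BBC·CAA·CB·CB·CAA·CB·CB·CB·CB·BBC·CAA·CB·CB·CB·CB·BBC·CB·CB·BBC·CB·CB·BBC·CAA·CB·CB·CAA·AAD·CAA·AAD·AAD·AAD·CAA·CAA·AAD·CAA·AAD·AAD·AAD·CAA·CAA·CB·CB·CAA·AAD·CAA·AAD
    A ↦ CB
    B ↦ AAD
    C ↦ CAA
    D ↦ BBC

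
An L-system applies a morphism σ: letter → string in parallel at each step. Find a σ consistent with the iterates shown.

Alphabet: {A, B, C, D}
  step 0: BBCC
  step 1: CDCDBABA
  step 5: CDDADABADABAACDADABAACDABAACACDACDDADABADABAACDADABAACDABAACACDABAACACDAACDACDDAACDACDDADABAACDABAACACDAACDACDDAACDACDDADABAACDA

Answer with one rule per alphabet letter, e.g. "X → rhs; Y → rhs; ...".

A->DA, B->CD, C->BA, D->AC

  step 0 ⇒ step 1: BBCC ⇒ CD·CD·BA·BA
    B ↦ CD
    C ↦ BA
    A ↦ DA  (constrained at step 1)
    D ↦ AC  (constrained at step 1)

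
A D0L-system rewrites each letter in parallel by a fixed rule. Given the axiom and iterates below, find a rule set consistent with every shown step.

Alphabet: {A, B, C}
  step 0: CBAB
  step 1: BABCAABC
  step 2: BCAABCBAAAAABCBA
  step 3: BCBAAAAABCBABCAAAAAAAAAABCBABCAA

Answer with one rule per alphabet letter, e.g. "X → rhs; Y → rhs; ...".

  step 2 ⇒ step 3: BCAABCBAAAAABCBA ⇒ BC·BA·AA·AA·BC·BA·BC·AA·AA·AA·AA·AA·BC·BA·BC·AA
    A ↦ AA
    B ↦ BC
    C ↦ BA

A->AA, B->BC, C->BA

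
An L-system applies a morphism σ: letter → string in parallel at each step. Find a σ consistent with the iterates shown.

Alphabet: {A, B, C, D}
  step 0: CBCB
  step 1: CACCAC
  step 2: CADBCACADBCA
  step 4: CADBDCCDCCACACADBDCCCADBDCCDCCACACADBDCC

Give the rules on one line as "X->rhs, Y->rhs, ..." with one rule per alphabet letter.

A->DB, B->C, C->CA, D->DC

  step 1 ⇒ step 2: CACCAC ⇒ CA·DB·CA·CA·DB·CA
    A ↦ DB
    C ↦ CA
  step 0 ⇒ step 1: CBCB ⇒ CA·C·CA·C
    B ↦ C
    D ↦ DC  (constrained at step 2)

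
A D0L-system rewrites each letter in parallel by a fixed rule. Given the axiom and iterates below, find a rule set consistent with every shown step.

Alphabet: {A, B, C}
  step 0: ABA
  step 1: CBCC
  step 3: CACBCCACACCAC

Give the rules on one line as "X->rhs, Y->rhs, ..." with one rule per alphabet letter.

  step 0 ⇒ step 1: ABA ⇒ C·BC·C
    A ↦ C
    B ↦ BC
    C ↦ CA  (constrained at step 1)

A->C, B->BC, C->CA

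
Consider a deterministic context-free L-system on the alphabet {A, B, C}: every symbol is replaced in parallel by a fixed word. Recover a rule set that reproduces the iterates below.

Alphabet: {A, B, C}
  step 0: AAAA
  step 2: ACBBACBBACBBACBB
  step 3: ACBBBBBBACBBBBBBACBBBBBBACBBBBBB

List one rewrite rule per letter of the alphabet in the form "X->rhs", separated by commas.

  step 2 ⇒ step 3: ACBBACBBACBBACBB ⇒ AC·BB·BB·BB·AC·BB·BB·BB·AC·BB·BB·BB·AC·BB·BB·BB
    A ↦ AC
    B ↦ BB
    C ↦ BB

A->AC, B->BB, C->BB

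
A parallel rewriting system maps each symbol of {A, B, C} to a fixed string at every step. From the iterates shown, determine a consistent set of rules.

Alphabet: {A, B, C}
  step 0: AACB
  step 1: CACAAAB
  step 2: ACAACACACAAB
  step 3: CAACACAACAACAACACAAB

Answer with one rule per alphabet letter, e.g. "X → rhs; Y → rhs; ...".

A->CA, B->AB, C->A

  step 2 ⇒ step 3: ACAACACACAAB ⇒ CA·A·CA·CA·A·CA·A·CA·A·CA·CA·AB
    A ↦ CA
    B ↦ AB
    C ↦ A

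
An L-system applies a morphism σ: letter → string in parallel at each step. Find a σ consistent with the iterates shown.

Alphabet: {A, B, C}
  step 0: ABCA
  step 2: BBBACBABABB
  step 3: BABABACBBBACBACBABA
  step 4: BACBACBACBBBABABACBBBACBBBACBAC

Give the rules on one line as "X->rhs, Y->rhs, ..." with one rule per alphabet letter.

A->C, B->BA, C->BB

  step 3 ⇒ step 4: BABABACBBBACBACBABA ⇒ BA·C·BA·C·BA·C·BB·BA·BA·BA·C·BB·BA·C·BB·BA·C·BA·C
    A ↦ C
    B ↦ BA
    C ↦ BB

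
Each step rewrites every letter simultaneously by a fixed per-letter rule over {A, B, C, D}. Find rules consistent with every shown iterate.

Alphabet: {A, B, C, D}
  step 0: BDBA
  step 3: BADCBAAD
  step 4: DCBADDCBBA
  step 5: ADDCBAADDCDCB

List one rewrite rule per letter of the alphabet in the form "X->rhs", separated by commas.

  step 4 ⇒ step 5: DCBADDCBBA ⇒ A·D·DC·B·A·A·D·DC·DC·B
    A ↦ B
    B ↦ DC
    C ↦ D
    D ↦ A

A->B, B->DC, C->D, D->A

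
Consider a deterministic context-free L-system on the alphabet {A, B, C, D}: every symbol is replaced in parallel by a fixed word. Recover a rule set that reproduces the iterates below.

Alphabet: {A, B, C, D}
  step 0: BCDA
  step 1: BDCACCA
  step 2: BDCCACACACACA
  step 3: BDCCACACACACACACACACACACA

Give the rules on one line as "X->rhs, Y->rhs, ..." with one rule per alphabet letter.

A->CA, B->BD, C->CA, D->C

  step 2 ⇒ step 3: BDCCACACACACA ⇒ BD·C·CA·CA·CA·CA·CA·CA·CA·CA·CA·CA·CA
    A ↦ CA
    B ↦ BD
    C ↦ CA
    D ↦ C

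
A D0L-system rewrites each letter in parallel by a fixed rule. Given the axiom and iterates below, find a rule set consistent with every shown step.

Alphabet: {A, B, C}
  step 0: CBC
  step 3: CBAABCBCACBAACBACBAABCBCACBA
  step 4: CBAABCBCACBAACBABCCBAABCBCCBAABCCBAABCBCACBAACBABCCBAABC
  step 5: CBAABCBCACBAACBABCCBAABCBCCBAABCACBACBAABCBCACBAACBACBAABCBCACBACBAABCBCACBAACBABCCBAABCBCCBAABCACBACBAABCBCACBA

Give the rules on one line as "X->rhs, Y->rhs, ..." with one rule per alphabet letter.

A->BC, B->A, C->CBA

  step 4 ⇒ step 5: CBAABCBCACBAACBABCCBAABCBCCBAABCCBAABCBCACBAACBABCCBAABC ⇒ CBA·A·BC·BC·A·CBA·A·CBA·BC·CBA·A·BC·BC·CBA·A·BC·A·CBA·CBA·A·BC·BC·A·CBA·A·CBA·CBA·A·BC·BC·A·CBA·CBA·A·BC·BC·A·CBA·A·CBA·BC·CBA·A·BC·BC·CBA·A·BC·A·CBA·CBA·A·BC·BC·A·CBA
    A ↦ BC
    B ↦ A
    C ↦ CBA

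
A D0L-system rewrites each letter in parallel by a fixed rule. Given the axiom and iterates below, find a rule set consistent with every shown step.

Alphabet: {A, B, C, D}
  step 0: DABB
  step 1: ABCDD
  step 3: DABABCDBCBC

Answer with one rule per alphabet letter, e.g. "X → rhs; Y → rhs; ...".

  step 0 ⇒ step 1: DABB ⇒ A·BC·D·D
    A ↦ BC
    B ↦ D
    D ↦ A
    C ↦ AB  (constrained at step 1)

A->BC, B->D, C->AB, D->A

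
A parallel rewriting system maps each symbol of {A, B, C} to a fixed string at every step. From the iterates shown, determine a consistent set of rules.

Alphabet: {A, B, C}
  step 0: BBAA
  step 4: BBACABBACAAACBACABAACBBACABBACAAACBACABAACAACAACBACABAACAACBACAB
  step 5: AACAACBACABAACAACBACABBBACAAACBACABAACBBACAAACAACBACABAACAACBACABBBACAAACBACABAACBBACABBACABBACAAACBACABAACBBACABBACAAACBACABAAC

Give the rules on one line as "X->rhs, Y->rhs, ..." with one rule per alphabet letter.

A->B, B->AAC, C->ACA

  step 4 ⇒ step 5: BBACABBACAAACBACABAACBBACABBACAAACBACABAACAACAACBACABAACAACBACAB ⇒ AAC·AAC·B·ACA·B·AAC·AAC·B·ACA·B·B·B·ACA·AAC·B·ACA·B·AAC·B·B·ACA·AAC·AAC·B·ACA·B·AAC·AAC·B·ACA·B·B·B·ACA·AAC·B·ACA·B·AAC·B·B·ACA·B·B·ACA·B·B·ACA·AAC·B·ACA·B·AAC·B·B·ACA·B·B·ACA·AAC·B·ACA·B·AAC
    A ↦ B
    B ↦ AAC
    C ↦ ACA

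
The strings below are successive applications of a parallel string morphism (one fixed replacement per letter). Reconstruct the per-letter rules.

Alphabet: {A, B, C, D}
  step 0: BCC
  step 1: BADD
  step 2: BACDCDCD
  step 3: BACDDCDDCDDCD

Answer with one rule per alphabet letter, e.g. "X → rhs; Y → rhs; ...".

A->CD, B->BA, C->D, D->CD

  step 2 ⇒ step 3: BACDCDCD ⇒ BA·CD·D·CD·D·CD·D·CD
    A ↦ CD
    B ↦ BA
    C ↦ D
    D ↦ CD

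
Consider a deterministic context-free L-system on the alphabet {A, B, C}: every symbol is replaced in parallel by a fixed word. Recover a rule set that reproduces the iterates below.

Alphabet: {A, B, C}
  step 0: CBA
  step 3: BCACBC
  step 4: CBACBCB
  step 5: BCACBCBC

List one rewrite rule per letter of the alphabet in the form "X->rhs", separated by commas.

  step 4 ⇒ step 5: CBACBCB ⇒ B·C·AC·B·C·B·C
    A ↦ AC
    B ↦ C
    C ↦ B

A->AC, B->C, C->B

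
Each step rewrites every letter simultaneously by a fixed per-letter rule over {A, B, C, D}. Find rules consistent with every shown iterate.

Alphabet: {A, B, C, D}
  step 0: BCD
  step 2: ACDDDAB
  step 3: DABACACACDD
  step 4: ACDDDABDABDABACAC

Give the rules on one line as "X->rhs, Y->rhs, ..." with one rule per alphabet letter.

A->D, B->D, C->AB, D->AC

  step 3 ⇒ step 4: DABACACACDD ⇒ AC·D·D·D·AB·D·AB·D·AB·AC·AC
    A ↦ D
    B ↦ D
    C ↦ AB
    D ↦ AC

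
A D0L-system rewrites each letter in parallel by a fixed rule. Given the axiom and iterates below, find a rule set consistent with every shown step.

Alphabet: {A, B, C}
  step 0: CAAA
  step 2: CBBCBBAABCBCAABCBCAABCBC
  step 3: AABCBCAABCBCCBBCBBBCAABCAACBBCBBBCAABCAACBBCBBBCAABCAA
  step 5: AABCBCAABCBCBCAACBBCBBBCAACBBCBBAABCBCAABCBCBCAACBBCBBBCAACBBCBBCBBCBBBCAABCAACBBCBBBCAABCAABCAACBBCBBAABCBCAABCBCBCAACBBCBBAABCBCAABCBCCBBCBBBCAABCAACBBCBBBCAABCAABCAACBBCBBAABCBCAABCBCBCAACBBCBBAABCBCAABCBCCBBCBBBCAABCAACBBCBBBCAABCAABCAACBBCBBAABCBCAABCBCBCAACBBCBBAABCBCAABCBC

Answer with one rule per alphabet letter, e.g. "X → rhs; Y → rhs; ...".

  step 2 ⇒ step 3: CBBCBBAABCBCAABCBCAABCBC ⇒ AA·BC·BC·AA·BC·BC·CBB·CBB·BC·AA·BC·AA·CBB·CBB·BC·AA·BC·AA·CBB·CBB·BC·AA·BC·AA
    A ↦ CBB
    B ↦ BC
    C ↦ AA

A->CBB, B->BC, C->AA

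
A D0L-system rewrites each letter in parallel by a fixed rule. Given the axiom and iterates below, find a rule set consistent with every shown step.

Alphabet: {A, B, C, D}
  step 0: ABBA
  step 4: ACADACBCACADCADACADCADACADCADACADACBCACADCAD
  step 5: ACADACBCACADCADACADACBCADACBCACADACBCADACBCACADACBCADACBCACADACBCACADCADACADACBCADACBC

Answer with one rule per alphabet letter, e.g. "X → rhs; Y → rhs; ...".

A->AC, B->C, C->AD, D->BC

  step 4 ⇒ step 5: ACADACBCACADCADACADCADACADCADACADACBCACADCAD ⇒ AC·AD·AC·BC·AC·AD·C·AD·AC·AD·AC·BC·AD·AC·BC·AC·AD·AC·BC·AD·AC·BC·AC·AD·AC·BC·AD·AC·BC·AC·AD·AC·BC·AC·AD·C·AD·AC·AD·AC·BC·AD·AC·BC
    A ↦ AC
    B ↦ C
    C ↦ AD
    D ↦ BC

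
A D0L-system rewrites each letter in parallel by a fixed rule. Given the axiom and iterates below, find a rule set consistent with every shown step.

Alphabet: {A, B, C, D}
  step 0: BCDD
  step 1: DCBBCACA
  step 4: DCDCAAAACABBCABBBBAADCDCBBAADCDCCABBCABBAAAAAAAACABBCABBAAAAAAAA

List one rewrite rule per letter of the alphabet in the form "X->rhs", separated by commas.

A->AA, B->DC, C->BB, D->CA

  step 0 ⇒ step 1: BCDD ⇒ DC·BB·CA·CA
    B ↦ DC
    C ↦ BB
    D ↦ CA
    A ↦ AA  (constrained at step 1)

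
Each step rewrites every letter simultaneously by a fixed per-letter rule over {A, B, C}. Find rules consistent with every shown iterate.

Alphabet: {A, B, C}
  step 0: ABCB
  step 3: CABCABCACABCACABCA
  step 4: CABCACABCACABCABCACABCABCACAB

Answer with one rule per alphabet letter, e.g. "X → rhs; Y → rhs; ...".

  step 3 ⇒ step 4: CABCABCACABCACABCA ⇒ CA·B·CA·CA·B·CA·CA·B·CA·B·CA·CA·B·CA·B·CA·CA·B
    A ↦ B
    B ↦ CA
    C ↦ CA

A->B, B->CA, C->CA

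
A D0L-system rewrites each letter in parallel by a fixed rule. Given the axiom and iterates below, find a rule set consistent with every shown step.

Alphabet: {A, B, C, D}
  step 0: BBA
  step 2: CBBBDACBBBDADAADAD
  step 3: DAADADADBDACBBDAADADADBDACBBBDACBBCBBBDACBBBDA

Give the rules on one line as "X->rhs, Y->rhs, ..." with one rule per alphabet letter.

A->CBB, B->AD, C->DA, D->BDA

  step 2 ⇒ step 3: CBBBDACBBBDADAADAD ⇒ DA·AD·AD·AD·BDA·CBB·DA·AD·AD·AD·BDA·CBB·BDA·CBB·CBB·BDA·CBB·BDA
    A ↦ CBB
    B ↦ AD
    C ↦ DA
    D ↦ BDA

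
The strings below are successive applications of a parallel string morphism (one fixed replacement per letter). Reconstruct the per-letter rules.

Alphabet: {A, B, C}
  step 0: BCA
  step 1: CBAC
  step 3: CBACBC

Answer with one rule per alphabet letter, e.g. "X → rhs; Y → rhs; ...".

A->AC, B->C, C->B

  step 0 ⇒ step 1: BCA ⇒ C·B·AC
    A ↦ AC
    B ↦ C
    C ↦ B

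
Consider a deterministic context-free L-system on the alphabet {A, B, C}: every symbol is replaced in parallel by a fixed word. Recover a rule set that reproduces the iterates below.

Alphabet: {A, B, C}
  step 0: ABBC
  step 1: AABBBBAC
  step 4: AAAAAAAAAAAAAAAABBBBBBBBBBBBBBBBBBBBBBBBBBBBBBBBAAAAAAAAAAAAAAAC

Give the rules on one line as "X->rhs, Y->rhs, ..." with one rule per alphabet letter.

  step 0 ⇒ step 1: ABBC ⇒ AA·BB·BB·AC
    A ↦ AA
    B ↦ BB
    C ↦ AC

A->AA, B->BB, C->AC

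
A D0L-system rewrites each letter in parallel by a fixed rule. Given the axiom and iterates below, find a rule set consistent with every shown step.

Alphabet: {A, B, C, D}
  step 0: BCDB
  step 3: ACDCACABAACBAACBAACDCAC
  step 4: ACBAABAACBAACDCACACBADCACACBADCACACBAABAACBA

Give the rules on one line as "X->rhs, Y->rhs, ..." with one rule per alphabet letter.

  step 3 ⇒ step 4: ACDCACABAACBAACBAACDCAC ⇒ AC·BA·A·BA·AC·BA·AC·DC·AC·AC·BA·DC·AC·AC·BA·DC·AC·AC·BA·A·BA·AC·BA
    A ↦ AC
    B ↦ DC
    C ↦ BA
    D ↦ A

A->AC, B->DC, C->BA, D->A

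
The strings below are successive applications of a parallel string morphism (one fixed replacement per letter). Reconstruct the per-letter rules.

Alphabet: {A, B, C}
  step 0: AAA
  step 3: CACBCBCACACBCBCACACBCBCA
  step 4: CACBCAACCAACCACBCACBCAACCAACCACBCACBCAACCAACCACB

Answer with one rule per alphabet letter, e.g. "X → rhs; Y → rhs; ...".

  step 3 ⇒ step 4: CACBCBCACACBCBCACACBCBCA ⇒ CA·CB·CA·AC·CA·AC·CA·CB·CA·CB·CA·AC·CA·AC·CA·CB·CA·CB·CA·AC·CA·AC·CA·CB
    A ↦ CB
    B ↦ AC
    C ↦ CA

A->CB, B->AC, C->CA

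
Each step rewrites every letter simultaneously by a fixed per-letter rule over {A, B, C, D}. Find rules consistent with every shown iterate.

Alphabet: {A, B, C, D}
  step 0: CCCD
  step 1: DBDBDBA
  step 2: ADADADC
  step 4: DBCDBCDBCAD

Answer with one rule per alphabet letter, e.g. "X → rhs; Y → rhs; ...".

  step 1 ⇒ step 2: DBDBDBA ⇒ A·D·A·D·A·D·C
    A ↦ C
    B ↦ D
    D ↦ A
  step 0 ⇒ step 1: CCCD ⇒ DB·DB·DB·A
    C ↦ DB

A->C, B->D, C->DB, D->A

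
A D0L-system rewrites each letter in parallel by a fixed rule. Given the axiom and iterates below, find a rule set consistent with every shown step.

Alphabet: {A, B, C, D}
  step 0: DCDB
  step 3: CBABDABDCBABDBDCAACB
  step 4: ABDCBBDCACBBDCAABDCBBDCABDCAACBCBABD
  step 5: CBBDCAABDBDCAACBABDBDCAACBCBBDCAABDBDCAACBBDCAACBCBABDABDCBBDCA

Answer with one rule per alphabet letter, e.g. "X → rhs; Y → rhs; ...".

A->CB, B->BD, C->A, D->CA

  step 4 ⇒ step 5: ABDCBBDCACBBDCAABDCBBDCABDCAACBCBABD ⇒ CB·BD·CA·A·BD·BD·CA·A·CB·A·BD·BD·CA·A·CB·CB·BD·CA·A·BD·BD·CA·A·CB·BD·CA·A·CB·CB·A·BD·A·BD·CB·BD·CA
    A ↦ CB
    B ↦ BD
    C ↦ A
    D ↦ CA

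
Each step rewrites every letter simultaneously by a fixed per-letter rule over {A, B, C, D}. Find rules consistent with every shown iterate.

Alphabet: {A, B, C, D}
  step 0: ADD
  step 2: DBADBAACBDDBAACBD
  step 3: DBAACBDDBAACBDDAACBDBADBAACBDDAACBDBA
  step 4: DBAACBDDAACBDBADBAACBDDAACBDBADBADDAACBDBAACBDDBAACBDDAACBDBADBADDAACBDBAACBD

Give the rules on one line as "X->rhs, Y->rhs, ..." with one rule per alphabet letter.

A->D, B->ACB, C->A, D->DBA

  step 3 ⇒ step 4: DBAACBDDBAACBDDAACBDBADBAACBDDAACBDBA ⇒ DBA·ACB·D·D·A·ACB·DBA·DBA·ACB·D·D·A·ACB·DBA·DBA·D·D·A·ACB·DBA·ACB·D·DBA·ACB·D·D·A·ACB·DBA·DBA·D·D·A·ACB·DBA·ACB·D
    A ↦ D
    B ↦ ACB
    C ↦ A
    D ↦ DBA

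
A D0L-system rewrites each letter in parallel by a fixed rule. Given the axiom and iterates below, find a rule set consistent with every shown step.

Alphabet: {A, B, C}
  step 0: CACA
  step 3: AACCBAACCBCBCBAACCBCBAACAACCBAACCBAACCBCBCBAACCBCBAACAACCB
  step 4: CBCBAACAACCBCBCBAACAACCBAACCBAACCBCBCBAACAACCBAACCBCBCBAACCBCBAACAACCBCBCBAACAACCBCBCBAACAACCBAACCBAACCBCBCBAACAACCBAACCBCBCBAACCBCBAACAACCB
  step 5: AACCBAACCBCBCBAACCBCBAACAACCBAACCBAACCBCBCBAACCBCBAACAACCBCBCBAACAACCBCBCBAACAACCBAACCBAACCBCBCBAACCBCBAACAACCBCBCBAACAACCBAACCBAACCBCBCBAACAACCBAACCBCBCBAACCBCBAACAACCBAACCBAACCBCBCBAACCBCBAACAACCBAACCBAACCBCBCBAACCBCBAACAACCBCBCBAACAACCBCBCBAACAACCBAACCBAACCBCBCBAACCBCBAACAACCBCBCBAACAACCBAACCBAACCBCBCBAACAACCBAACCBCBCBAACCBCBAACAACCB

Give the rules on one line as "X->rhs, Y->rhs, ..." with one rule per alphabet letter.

  step 4 ⇒ step 5: CBCBAACAACCBCBCBAACAACCBAACCBAACCBCBCBAACAACCBAACCBCBCBAACCBCBAACAACCBCBCBAACAACCBCBCBAACAACCBAACCBAACCBCBCBAACAACCBAACCBCBCBAACCBCBAACAACCB ⇒ AAC·CB·AAC·CB·CB·CB·AAC·CB·CB·AAC·AAC·CB·AAC·CB·AAC·CB·CB·CB·AAC·CB·CB·AAC·AAC·CB·CB·CB·AAC·AAC·CB·CB·CB·AAC·AAC·CB·AAC·CB·AAC·CB·CB·CB·AAC·CB·CB·AAC·AAC·CB·CB·CB·AAC·AAC·CB·AAC·CB·AAC·CB·CB·CB·AAC·AAC·CB·AAC·CB·CB·CB·AAC·CB·CB·AAC·AAC·CB·AAC·CB·AAC·CB·CB·CB·AAC·CB·CB·AAC·AAC·CB·AAC·CB·AAC·CB·CB·CB·AAC·CB·CB·AAC·AAC·CB·CB·CB·AAC·AAC·CB·CB·CB·AAC·AAC·CB·AAC·CB·AAC·CB·CB·CB·AAC·CB·CB·AAC·AAC·CB·CB·CB·AAC·AAC·CB·AAC·CB·AAC·CB·CB·CB·AAC·AAC·CB·AAC·CB·CB·CB·AAC·CB·CB·AAC·AAC·CB
    A ↦ CB
    B ↦ CB
    C ↦ AAC

A->CB, B->CB, C->AAC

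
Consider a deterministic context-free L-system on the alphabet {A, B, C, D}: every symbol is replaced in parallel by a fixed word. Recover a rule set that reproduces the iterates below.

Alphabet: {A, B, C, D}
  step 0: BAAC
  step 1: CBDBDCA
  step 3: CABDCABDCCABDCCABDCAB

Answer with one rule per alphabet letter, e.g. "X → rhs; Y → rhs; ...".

  step 0 ⇒ step 1: BAAC ⇒ C·BD·BD·CA
    A ↦ BD
    B ↦ C
    C ↦ CA
    D ↦ AB  (constrained at step 1)

A->BD, B->C, C->CA, D->AB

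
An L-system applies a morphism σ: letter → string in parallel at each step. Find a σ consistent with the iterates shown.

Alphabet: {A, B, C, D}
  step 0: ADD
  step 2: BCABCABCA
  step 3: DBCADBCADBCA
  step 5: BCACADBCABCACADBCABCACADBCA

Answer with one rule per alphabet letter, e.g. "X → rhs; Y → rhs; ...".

  step 2 ⇒ step 3: BCABCABCA ⇒ D·B·CA·D·B·CA·D·B·CA
    A ↦ CA
    B ↦ D
    C ↦ B
    D ↦ CA  (constrained at step 0)

A->CA, B->D, C->B, D->CA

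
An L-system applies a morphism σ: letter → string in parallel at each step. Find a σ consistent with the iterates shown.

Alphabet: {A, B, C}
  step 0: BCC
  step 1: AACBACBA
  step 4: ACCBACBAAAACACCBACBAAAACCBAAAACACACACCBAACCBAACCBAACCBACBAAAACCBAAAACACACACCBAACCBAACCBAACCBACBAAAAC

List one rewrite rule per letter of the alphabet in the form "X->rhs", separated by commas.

A->AC, B->AA, C->CBA

  step 0 ⇒ step 1: BCC ⇒ AA·CBA·CBA
    B ↦ AA
    C ↦ CBA
    A ↦ AC  (constrained at step 1)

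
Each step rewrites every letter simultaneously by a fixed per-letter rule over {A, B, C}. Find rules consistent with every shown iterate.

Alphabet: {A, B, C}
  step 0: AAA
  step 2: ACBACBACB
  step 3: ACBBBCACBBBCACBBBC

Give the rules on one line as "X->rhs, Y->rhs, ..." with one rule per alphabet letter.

A->AC, B->BBC, C->B

  step 2 ⇒ step 3: ACBACBACB ⇒ AC·B·BBC·AC·B·BBC·AC·B·BBC
    A ↦ AC
    B ↦ BBC
    C ↦ B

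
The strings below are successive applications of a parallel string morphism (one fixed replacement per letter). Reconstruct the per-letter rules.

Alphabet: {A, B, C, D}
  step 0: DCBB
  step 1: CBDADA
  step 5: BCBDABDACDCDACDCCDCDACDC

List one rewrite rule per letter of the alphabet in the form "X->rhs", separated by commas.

  step 0 ⇒ step 1: DCBB ⇒ C·B·DA·DA
    B ↦ DA
    C ↦ B
    D ↦ C
    A ↦ DC  (constrained at step 1)

A->DC, B->DA, C->B, D->C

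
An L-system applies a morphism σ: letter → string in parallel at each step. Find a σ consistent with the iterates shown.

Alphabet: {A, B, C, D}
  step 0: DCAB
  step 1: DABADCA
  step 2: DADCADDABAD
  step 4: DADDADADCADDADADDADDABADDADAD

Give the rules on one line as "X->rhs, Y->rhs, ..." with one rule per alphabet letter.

  step 1 ⇒ step 2: DABADCA ⇒ DA·D·CA·D·DA·BA·D
    A ↦ D
    B ↦ CA
    C ↦ BA
    D ↦ DA

A->D, B->CA, C->BA, D->DA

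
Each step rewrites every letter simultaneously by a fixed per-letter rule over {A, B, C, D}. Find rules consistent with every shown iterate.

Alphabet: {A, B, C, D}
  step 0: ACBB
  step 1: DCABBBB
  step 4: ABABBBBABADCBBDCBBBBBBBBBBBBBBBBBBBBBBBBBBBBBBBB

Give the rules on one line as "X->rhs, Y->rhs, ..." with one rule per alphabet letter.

A->DC, B->BB, C->A, D->AB

  step 0 ⇒ step 1: ACBB ⇒ DC·A·BB·BB
    A ↦ DC
    B ↦ BB
    C ↦ A
    D ↦ AB  (constrained at step 1)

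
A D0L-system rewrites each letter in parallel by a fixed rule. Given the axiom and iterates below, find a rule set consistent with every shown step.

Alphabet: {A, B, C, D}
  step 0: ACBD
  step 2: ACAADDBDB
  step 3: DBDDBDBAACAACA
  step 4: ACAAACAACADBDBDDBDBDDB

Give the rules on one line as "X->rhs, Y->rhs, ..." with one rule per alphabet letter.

A->DB, B->CA, C->D, D->A

  step 3 ⇒ step 4: DBDDBDBAACAACA ⇒ A·CA·A·A·CA·A·CA·DB·DB·D·DB·DB·D·DB
    A ↦ DB
    B ↦ CA
    C ↦ D
    D ↦ A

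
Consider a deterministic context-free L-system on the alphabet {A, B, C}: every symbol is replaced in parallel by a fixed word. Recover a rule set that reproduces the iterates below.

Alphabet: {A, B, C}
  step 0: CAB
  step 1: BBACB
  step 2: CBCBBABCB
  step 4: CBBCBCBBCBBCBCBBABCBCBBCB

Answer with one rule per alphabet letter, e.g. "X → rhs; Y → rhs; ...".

  step 1 ⇒ step 2: BBACB ⇒ CB·CB·BA·B·CB
    A ↦ BA
    B ↦ CB
    C ↦ B

A->BA, B->CB, C->B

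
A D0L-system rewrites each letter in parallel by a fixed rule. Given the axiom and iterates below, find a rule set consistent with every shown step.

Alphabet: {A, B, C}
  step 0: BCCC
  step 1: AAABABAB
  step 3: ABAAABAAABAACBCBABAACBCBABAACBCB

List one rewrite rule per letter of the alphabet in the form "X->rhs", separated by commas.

  step 0 ⇒ step 1: BCCC ⇒ AA·AB·AB·AB
    B ↦ AA
    C ↦ AB
    A ↦ CB  (constrained at step 1)

A->CB, B->AA, C->AB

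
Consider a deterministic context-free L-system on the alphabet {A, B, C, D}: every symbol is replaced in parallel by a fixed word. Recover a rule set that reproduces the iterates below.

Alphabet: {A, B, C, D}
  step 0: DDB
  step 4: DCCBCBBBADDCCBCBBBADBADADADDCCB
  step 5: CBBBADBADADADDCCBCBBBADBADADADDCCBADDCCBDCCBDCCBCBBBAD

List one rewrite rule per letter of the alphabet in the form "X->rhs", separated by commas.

  step 4 ⇒ step 5: DCCBCBBBADDCCBCBBBADBADADADDCCB ⇒ CB·B·B·AD·B·AD·AD·AD·DC·CB·CB·B·B·AD·B·AD·AD·AD·DC·CB·AD·DC·CB·DC·CB·DC·CB·CB·B·B·AD
    A ↦ DC
    B ↦ AD
    C ↦ B
    D ↦ CB

A->DC, B->AD, C->B, D->CB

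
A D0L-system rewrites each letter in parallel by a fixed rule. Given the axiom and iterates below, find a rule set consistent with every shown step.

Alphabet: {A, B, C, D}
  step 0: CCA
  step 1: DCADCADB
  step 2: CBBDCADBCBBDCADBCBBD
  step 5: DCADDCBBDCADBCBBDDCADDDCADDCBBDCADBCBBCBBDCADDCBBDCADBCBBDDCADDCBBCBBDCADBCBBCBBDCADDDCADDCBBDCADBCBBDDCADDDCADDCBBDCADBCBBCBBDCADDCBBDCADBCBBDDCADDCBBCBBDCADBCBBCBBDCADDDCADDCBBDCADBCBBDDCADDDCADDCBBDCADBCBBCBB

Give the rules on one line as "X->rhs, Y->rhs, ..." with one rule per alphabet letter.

A->DB, B->D, C->DCA, D->CBB

  step 1 ⇒ step 2: DCADCADB ⇒ CBB·DCA·DB·CBB·DCA·DB·CBB·D
    A ↦ DB
    B ↦ D
    C ↦ DCA
    D ↦ CBB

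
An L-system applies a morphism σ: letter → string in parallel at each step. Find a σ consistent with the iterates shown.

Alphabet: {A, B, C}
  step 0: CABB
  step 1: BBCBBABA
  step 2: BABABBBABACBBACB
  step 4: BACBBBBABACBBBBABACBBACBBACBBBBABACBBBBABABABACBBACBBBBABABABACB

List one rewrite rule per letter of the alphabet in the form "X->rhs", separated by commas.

A->CB, B->BA, C->BB

  step 1 ⇒ step 2: BBCBBABA ⇒ BA·BA·BB·BA·BA·CB·BA·CB
    A ↦ CB
    B ↦ BA
    C ↦ BB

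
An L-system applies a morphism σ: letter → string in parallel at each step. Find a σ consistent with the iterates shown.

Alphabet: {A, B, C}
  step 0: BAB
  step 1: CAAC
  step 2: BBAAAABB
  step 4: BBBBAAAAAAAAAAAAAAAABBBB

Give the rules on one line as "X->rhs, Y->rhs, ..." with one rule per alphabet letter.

A->AA, B->C, C->BB

  step 1 ⇒ step 2: CAAC ⇒ BB·AA·AA·BB
    A ↦ AA
    C ↦ BB
  step 0 ⇒ step 1: BAB ⇒ C·AA·C
    B ↦ C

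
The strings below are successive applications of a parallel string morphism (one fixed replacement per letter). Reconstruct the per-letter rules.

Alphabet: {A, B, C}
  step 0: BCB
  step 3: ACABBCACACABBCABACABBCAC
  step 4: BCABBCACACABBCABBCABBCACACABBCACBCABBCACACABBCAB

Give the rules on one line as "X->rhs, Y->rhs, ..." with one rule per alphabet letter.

  step 3 ⇒ step 4: ACABBCACACABBCABACABBCAC ⇒ BC·AB·BC·AC·AC·AB·BC·AB·BC·AB·BC·AC·AC·AB·BC·AC·BC·AB·BC·AC·AC·AB·BC·AB
    A ↦ BC
    B ↦ AC
    C ↦ AB

A->BC, B->AC, C->AB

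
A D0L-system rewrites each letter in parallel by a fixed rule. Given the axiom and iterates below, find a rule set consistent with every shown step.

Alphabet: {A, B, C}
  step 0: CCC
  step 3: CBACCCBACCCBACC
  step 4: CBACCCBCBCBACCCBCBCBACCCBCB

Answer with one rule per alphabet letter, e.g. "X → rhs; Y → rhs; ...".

A->CC, B->A, C->CB

  step 3 ⇒ step 4: CBACCCBACCCBACC ⇒ CB·A·CC·CB·CB·CB·A·CC·CB·CB·CB·A·CC·CB·CB
    A ↦ CC
    B ↦ A
    C ↦ CB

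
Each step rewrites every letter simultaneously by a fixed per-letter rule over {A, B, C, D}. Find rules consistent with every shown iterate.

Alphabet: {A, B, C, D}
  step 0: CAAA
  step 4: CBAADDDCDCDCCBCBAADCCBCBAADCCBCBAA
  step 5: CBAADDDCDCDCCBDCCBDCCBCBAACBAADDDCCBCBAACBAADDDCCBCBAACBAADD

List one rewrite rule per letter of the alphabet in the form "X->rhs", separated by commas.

A->D, B->AA, C->CB, D->DC

  step 4 ⇒ step 5: CBAADDDCDCDCCBCBAADCCBCBAADCCBCBAA ⇒ CB·AA·D·D·DC·DC·DC·CB·DC·CB·DC·CB·CB·AA·CB·AA·D·D·DC·CB·CB·AA·CB·AA·D·D·DC·CB·CB·AA·CB·AA·D·D
    A ↦ D
    B ↦ AA
    C ↦ CB
    D ↦ DC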